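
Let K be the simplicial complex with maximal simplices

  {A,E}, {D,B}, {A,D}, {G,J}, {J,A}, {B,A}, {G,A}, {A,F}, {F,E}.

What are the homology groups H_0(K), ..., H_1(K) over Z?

Order the vertices as A < B < D < E < F < G < J. Listing each simplex with vertices in this order, K has dimension 1 with simplices:

  0-simplices (7): A, B, D, E, F, G, J
  1-simplices (9): AB, AD, AE, AF, AG, AJ, BD, EF, GJ

Hence C_0 ≅ Z^7, C_1 ≅ Z^9.

∂_1: C_1 → C_0 is given by ∂[p,q] = [q] − [p].
The 7×9 boundary matrix has rank 6 and Smith normal form diag(1,1,1,1,1,1).

Computing H_k = (kernel of ∂_k) / (image of ∂_{k+1}):

  H_0: rank C_0 − rank ∂_1 = 7 − 6 = 1, and the invariant factors of ∂_1 are all 1, so H_0 ≅ Z.
  H_1: rank ker ∂_1 − rank ∂_2 = (9 − 6) − 0 = 3, and there is no ∂_2, so H_1 ≅ Z^3.

(K is a triangulation of a wedge of 3 circles.)

H_0 = Z,  H_1 = Z^3.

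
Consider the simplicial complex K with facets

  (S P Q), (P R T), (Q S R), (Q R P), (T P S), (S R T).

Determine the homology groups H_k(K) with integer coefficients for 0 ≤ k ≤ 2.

H_0 ≅ Z,  H_1 = 0,  H_2 ≅ Z.

Take the total order P < Q < R < S < T on the vertex set. Then K (dimension 2) consists of the simplices:

  0-simplices (5): P, Q, R, S, T
  1-simplices (9): PQ, PR, PS, PT, QR, QS, RS, RT, ST
  2-simplices (6): PQR, PQS, PRT, PST, QRS, RST

giving chain groups C_0 ≅ Z^5, C_1 ≅ Z^9, C_2 ≅ Z^6.

∂_1: C_1 → C_0 is given by ∂[p,q] = [q] − [p].
The resulting 5×9 matrix has rank 4, and its Smith normal form has invariant factors (1,1,1,1).

Boundary ∂_2: C_2 → C_1 maps a triangle to the signed sum of its edges. For instance
  ∂PQR = QR − PR + PQ,
  ∂PRT = RT − PT + PR.
The resulting 9×6 matrix has rank 5, and its Smith normal form has invariant factors (1,1,1,1,1).

Reading off H_k = ker ∂_k / im ∂_{k+1}:

  H_0: rank C_0 − rank ∂_1 = 5 − 4 = 1, and the invariant factors of ∂_1 are all 1, so H_0 ≅ Z.
  H_1: rank ker ∂_1 − rank ∂_2 = (9 − 4) − 5 = 0, and the invariant factors of ∂_2 are all 1, so H_1 ≅ 0.
  H_2: rank ker ∂_2 − rank ∂_3 = (6 − 5) − 0 = 1, and there is no ∂_3, so H_2 ≅ Z.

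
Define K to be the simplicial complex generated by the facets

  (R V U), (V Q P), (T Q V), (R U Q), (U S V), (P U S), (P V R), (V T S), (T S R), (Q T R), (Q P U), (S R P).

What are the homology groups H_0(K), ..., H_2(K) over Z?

H_0 ≅ Z,  H_1 ≅ Z/2,  H_2 = 0.

Take the total order P < Q < R < S < T < U < V on the vertex set. Then K (dimension 2) consists of the simplices:

  0-simplices (7): P, Q, R, S, T, U, V
  1-simplices (18): PQ, PR, PS, PU, PV, QR, QT, QU, QV, RS, RT, RU, RV, ST, SU, SV, TV, UV
  2-simplices (12): PQU, PQV, PRS, PRV, PSU, QRT, QRU, QTV, RST, RUV, STV, SUV

so the chain groups are C_0 ≅ Z^7, C_1 ≅ Z^18, C_2 ≅ Z^12.

∂_1: C_1 → C_0 is given by ∂[p,q] = [q] − [p].
This gives a 7×18 integer matrix of rank 6; reducing to Smith normal form yields diagonal entries (1,1,1,1,1,1).

The boundary map ∂_2: C_2 → C_1 sends each 2-simplex [p,q,r] to [q,r] − [p,r] + [p,q]. For instance
  ∂SUV = UV − SV + SU,
  ∂QRT = RT − QT + QR.
The resulting 18×12 matrix has rank 12, and its Smith normal form has invariant factors (1,1,1,1,1,1,1,1,1,1,1,2).

From H_k ≅ ker(∂_k) / im(∂_{k+1}) we obtain:

  H_0: rank C_0 − rank ∂_1 = 7 − 6 = 1, and the invariant factors of ∂_1 are all 1, so H_0 = Z.
  H_1: rank ker ∂_1 − rank ∂_2 = (18 − 6) − 12 = 0, and ∂_2 has invariant factor 2 > 1, so H_1 = Z/2.
  H_2: rank ker ∂_2 − rank ∂_3 = (12 − 12) − 0 = 0, and there is no ∂_3, so H_2 = 0.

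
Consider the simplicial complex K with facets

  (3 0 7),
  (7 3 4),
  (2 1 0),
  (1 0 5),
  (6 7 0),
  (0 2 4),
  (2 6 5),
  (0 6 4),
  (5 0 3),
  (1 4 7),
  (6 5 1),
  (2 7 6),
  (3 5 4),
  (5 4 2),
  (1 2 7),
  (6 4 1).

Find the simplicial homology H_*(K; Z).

H_0 = Z,  H_1 = Z^2,  H_2 = Z.

We work with the vertex ordering 0 < 1 < 2 < 3 < 4 < 5 < 6 < 7. The simplices of K, each written with vertices in increasing order, are:

  0-simplices (8): [0], [1], [2], [3], [4], [5], [6], [7]
  1-simplices (24): (24 of them)
  2-simplices (16): [0,1,2], [0,1,5], [0,2,4], [0,3,5], [0,3,7], [0,4,6], [0,6,7], [1,2,7], [1,4,6], [1,4,7], [1,5,6], [2,4,5], [2,5,6], [2,6,7], [3,4,5], [3,4,7]

Hence C_0 ≅ Z^8, C_1 ≅ Z^24, C_2 ≅ Z^16.

The boundary map ∂_1: C_1 → C_0 sends each edge [p,q] (with p < q) to q − p.
The 8×24 boundary matrix has rank 7 and Smith normal form diag(1,1,1,1,1,1,1).

Boundary ∂_2: C_2 → C_1 acts by ∂[p,q,r] = [q,r] − [p,r] + [p,q]. For instance
  ∂[0,4,6] = [4,6] − [0,6] + [0,4],
  ∂[0,2,4] = [2,4] − [0,4] + [0,2].
The 24×16 boundary matrix has rank 15 and Smith normal form diag(1,1,1,1,1,1,1,1,1,1,1,1,1,1,1).

From H_k ≅ ker(∂_k) / im(∂_{k+1}) we obtain:

  H_0: rank C_0 − rank ∂_1 = 8 − 7 = 1, and the invariant factors of ∂_1 are all 1, so H_0 = Z.
  H_1: rank ker ∂_1 − rank ∂_2 = (24 − 7) − 15 = 2, and the invariant factors of ∂_2 are all 1, so H_1 = Z^2.
  H_2: rank ker ∂_2 − rank ∂_3 = (16 − 15) − 0 = 1, and there is no ∂_3, so H_2 = Z.

As a check, the Euler characteristic is 8 − 24 + 16 = 0, which agrees with 1 − 2 + 1 = 0.
(K is a triangulation of the torus T^2.)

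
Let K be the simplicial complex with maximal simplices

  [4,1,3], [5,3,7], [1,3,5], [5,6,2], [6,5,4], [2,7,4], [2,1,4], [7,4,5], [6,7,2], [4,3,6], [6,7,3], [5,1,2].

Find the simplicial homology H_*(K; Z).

Order the vertices as 1 < 2 < 3 < 4 < 5 < 6 < 7. Listing each simplex with vertices in this order, K has dimension 2 with simplices:

  0-simplices (7): [1], [2], [3], [4], [5], [6], [7]
  1-simplices (18): [1,2], [1,3], [1,4], [1,5], [2,4], [2,5], [2,6], [2,7], [3,4], [3,5], [3,6], [3,7], [4,5], [4,6], [4,7], [5,6], [5,7], [6,7]
  2-simplices (12): [1,2,4], [1,2,5], [1,3,4], [1,3,5], [2,4,7], [2,5,6], [2,6,7], [3,4,6], [3,5,7], [3,6,7], [4,5,6], [4,5,7]

Hence C_0 ≅ Z^7, C_1 ≅ Z^18, C_2 ≅ Z^12.

The boundary map ∂_1: C_1 → C_0 maps an edge to its endpoints' difference, ∂[p,q] = q − p.
As a 7×18 matrix over Z this has rank 6, with invariant factors (1,1,1,1,1,1).

The boundary map ∂_2: C_2 → C_1 maps a triangle to the signed sum of its edges. For instance
  ∂[1,2,5] = [2,5] − [1,5] + [1,2],
  ∂[2,6,7] = [6,7] − [2,7] + [2,6].
The 18×12 boundary matrix has rank 12 and Smith normal form diag(1,1,1,1,1,1,1,1,1,1,1,2).

Reading off H_k = ker ∂_k / im ∂_{k+1}:

  H_0: rank C_0 − rank ∂_1 = 7 − 6 = 1, and the invariant factors of ∂_1 are all 1, so H_0 = Z.
  H_1: rank ker ∂_1 − rank ∂_2 = (18 − 6) − 12 = 0, and ∂_2 has invariant factor 2 > 1, so H_1 = Z_2.
  H_2: rank ker ∂_2 − rank ∂_3 = (12 − 12) − 0 = 0, and there is no ∂_3, so H_2 = 0.

(K is a triangulation of the real projective plane RP^2.)

H_0 ≅ Z,  H_1 ≅ Z_2,  H_2 = 0.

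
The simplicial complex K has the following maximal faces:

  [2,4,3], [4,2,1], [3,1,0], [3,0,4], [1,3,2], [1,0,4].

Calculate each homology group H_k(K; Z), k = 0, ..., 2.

H_0 = Z,  H_1 = 0,  H_2 = Z.

Order the vertices as 0 < 1 < 2 < 3 < 4. Listing each simplex with vertices in this order, K has dimension 2 with simplices:

  0-simplices (5): [0], [1], [2], [3], [4]
  1-simplices (9): [0,1], [0,3], [0,4], [1,2], [1,3], [1,4], [2,3], [2,4], [3,4]
  2-simplices (6): [0,1,3], [0,1,4], [0,3,4], [1,2,3], [1,2,4], [2,3,4]

Hence C_0 ≅ Z^5, C_1 ≅ Z^9, C_2 ≅ Z^6.

The boundary map ∂_1: C_1 → C_0 maps an edge to its endpoints' difference, ∂[p,q] = q − p. For instance
  ∂[0,1] = [1] − [0].
As a 5×9 matrix over Z this has rank 4, with invariant factors (1,1,1,1).

Boundary ∂_2: C_2 → C_1 maps a triangle to the signed sum of its edges. For instance
  ∂[2,3,4] = [3,4] − [2,4] + [2,3],
  ∂[0,1,3] = [1,3] − [0,3] + [0,1].
The resulting 9×6 matrix has rank 5, and its Smith normal form has invariant factors (1,1,1,1,1).

Now H_k = ker ∂_k / im ∂_{k+1}, so:

  H_0: rank C_0 − rank ∂_1 = 5 − 4 = 1, and the invariant factors of ∂_1 are all 1, so H_0 = Z.
  H_1: rank ker ∂_1 − rank ∂_2 = (9 − 4) − 5 = 0, and the invariant factors of ∂_2 are all 1, so H_1 = 0.
  H_2: rank ker ∂_2 − rank ∂_3 = (6 − 5) − 0 = 1, and there is no ∂_3, so H_2 = Z.

As a check, the Euler characteristic is 5 − 9 + 6 = 2, which agrees with 1 − 0 + 1 = 2.
(K is a triangulation of the 2-sphere S^2.)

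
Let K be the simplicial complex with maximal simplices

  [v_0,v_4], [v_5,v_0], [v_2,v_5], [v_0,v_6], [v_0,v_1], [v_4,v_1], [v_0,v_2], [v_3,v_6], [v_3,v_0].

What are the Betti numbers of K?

b_0 = 1, b_1 = 3.

Order the vertices as v_0 < v_1 < v_2 < v_3 < v_4 < v_5 < v_6. Listing each simplex with vertices in this order, K has dimension 1 with simplices:

  0-simplices (7): [v_0], [v_1], [v_2], [v_3], [v_4], [v_5], [v_6]
  1-simplices (9): [v_0,v_1], [v_0,v_2], [v_0,v_3], [v_0,v_4], [v_0,v_5], [v_0,v_6], [v_1,v_4], [v_2,v_5], [v_3,v_6]

Hence C_0 ≅ Z^7, C_1 ≅ Z^9.

Boundary ∂_1: C_1 → C_0 is given by ∂[p,q] = [q] − [p].
The 7×9 boundary matrix has rank 6 and Smith normal form diag(1,1,1,1,1,1).

From H_k ≅ ker(∂_k) / im(∂_{k+1}) we obtain:

  H_0: rank C_0 − rank ∂_1 = 7 − 6 = 1, and the invariant factors of ∂_1 are all 1, so H_0 ≅ Z.
  H_1: rank ker ∂_1 − rank ∂_2 = (9 − 6) − 0 = 3, and there is no ∂_2, so H_1 ≅ Z^3.

As a check, the Euler characteristic is 7 − 9 = -2, which agrees with 1 − 3 = -2.

Hence the Betti numbers are b_0 = 1, b_1 = 3.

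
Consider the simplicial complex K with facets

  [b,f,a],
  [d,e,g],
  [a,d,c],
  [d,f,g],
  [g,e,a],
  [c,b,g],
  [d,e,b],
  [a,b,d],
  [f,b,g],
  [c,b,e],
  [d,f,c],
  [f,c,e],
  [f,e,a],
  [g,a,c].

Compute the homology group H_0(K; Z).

Fix the vertex order a < b < c < d < e < f < g and write every simplex with vertices in increasing order. Then dim K = 2 and the simplices of K are:

  0-simplices (7): a, b, c, d, e, f, g
  1-simplices (21): ab, ac, ad, ae, af, ag, bc, bd, be, bf, bg, cd, ce, cf, cg, de, df, dg, ef, eg, fg
  2-simplices (14): abd, abf, acd, acg, aef, aeg, bce, bcg, bde, bfg, cdf, cef, deg, dfg

giving chain groups C_0 ≅ Z^7, C_1 ≅ Z^21, C_2 ≅ Z^14.

∂_1: C_1 → C_0 is given by ∂[p,q] = [q] − [p]. For instance
  ∂ae = e − a.
The 7×21 boundary matrix has rank 6 and Smith normal form diag(1,1,1,1,1,1).

The boundary map ∂_2: C_2 → C_1 sends each 2-simplex [p,q,r] to [q,r] − [p,r] + [p,q]. For instance
  ∂cdf = df − cf + cd,
  ∂bfg = fg − bg + bf.
The resulting 21×14 matrix has rank 13, and its Smith normal form has invariant factors (1,1,1,1,1,1,1,1,1,1,1,1,1).

From H_k ≅ ker(∂_k) / im(∂_{k+1}) we obtain:

  H_0: rank C_0 − rank ∂_1 = 7 − 6 = 1, and the invariant factors of ∂_1 are all 1, so H_0 ≅ Z.

(K is a triangulation of the torus T^2.)

H_0 ≅ Z.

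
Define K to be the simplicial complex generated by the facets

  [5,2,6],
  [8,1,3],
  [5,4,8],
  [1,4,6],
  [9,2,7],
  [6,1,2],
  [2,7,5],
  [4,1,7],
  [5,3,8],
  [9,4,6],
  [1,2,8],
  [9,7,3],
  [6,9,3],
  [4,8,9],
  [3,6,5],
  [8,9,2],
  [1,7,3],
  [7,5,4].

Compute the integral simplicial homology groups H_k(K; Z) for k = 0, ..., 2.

Order the vertices as 1 < 2 < 3 < 4 < 5 < 6 < 7 < 8 < 9. Listing each simplex with vertices in this order, K has dimension 2 with simplices:

  0-simplices (9): [1], [2], [3], [4], [5], [6], [7], [8], [9]
  1-simplices (27): (27 of them)
  2-simplices (18): [1,2,6], [1,2,8], [1,3,7], [1,3,8], [1,4,6], [1,4,7], [2,5,6], [2,5,7], [2,7,9], [2,8,9], [3,5,6], [3,5,8], [3,6,9], [3,7,9], [4,5,7], [4,5,8], [4,6,9], [4,8,9]

so the chain groups are C_0 ≅ Z^9, C_1 ≅ Z^27, C_2 ≅ Z^18.

The boundary map ∂_1: C_1 → C_0 sends each edge [p,q] (with p < q) to q − p.
This gives a 9×27 integer matrix of rank 8; reducing to Smith normal form yields diagonal entries (1,1,1,1,1,1,1,1).

Boundary ∂_2: C_2 → C_1 sends each 2-simplex [p,q,r] to [q,r] − [p,r] + [p,q]. For instance
  ∂[2,7,9] = [7,9] − [2,9] + [2,7],
  ∂[4,5,8] = [5,8] − [4,8] + [4,5].
The resulting 27×18 matrix has rank 17, and its Smith normal form has invariant factors (1,1,1,1,1,1,1,1,1,1,1,1,1,1,1,1,1).

Computing H_k = (kernel of ∂_k) / (image of ∂_{k+1}):

  H_0: rank C_0 − rank ∂_1 = 9 − 8 = 1, and the invariant factors of ∂_1 are all 1, so H_0 = Z.
  H_1: rank ker ∂_1 − rank ∂_2 = (27 − 8) − 17 = 2, and the invariant factors of ∂_2 are all 1, so H_1 = Z^2.
  H_2: rank ker ∂_2 − rank ∂_3 = (18 − 17) − 0 = 1, and there is no ∂_3, so H_2 = Z.

(K is a triangulation of the torus T^2.)

H_0 = Z,  H_1 = Z^2,  H_2 = Z.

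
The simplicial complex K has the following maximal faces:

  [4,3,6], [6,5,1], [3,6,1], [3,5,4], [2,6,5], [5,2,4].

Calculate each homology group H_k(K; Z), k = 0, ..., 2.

Take the total order 1 < 2 < 3 < 4 < 5 < 6 on the vertex set. Then K (dimension 2) consists of the simplices:

  0-simplices (6): [1], [2], [3], [4], [5], [6]
  1-simplices (12): [1,3], [1,5], [1,6], [2,4], [2,5], [2,6], [3,4], [3,5], [3,6], [4,5], [4,6], [5,6]
  2-simplices (6): [1,3,6], [1,5,6], [2,4,5], [2,5,6], [3,4,5], [3,4,6]

Hence C_0 ≅ Z^6, C_1 ≅ Z^12, C_2 ≅ Z^6.

The boundary map ∂_1: C_1 → C_0 maps an edge to its endpoints' difference, ∂[p,q] = q − p. For instance
  ∂[3,5] = [5] − [3].
As a 6×12 matrix over Z this has rank 5, with invariant factors (1,1,1,1,1).

Boundary ∂_2: C_2 → C_1 sends each 2-simplex [p,q,r] to [q,r] − [p,r] + [p,q]. For instance
  ∂[1,5,6] = [5,6] − [1,6] + [1,5],
  ∂[1,3,6] = [3,6] − [1,6] + [1,3].
As a 12×6 matrix over Z this has rank 6, with invariant factors (1,1,1,1,1,1).

Now H_k = ker ∂_k / im ∂_{k+1}, so:

  H_0: rank C_0 − rank ∂_1 = 6 − 5 = 1, and the invariant factors of ∂_1 are all 1, so H_0 ≅ Z.
  H_1: rank ker ∂_1 − rank ∂_2 = (12 − 5) − 6 = 1, and the invariant factors of ∂_2 are all 1, so H_1 ≅ Z.
  H_2: rank ker ∂_2 − rank ∂_3 = (6 − 6) − 0 = 0, and there is no ∂_3, so H_2 ≅ 0.

H_0 = Z,  H_1 = Z,  H_2 = 0.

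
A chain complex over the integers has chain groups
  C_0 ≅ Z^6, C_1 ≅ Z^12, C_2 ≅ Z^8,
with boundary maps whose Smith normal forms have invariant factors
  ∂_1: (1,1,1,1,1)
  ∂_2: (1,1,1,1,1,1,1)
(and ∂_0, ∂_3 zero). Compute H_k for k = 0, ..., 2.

H_0: b_0 = 6 − 0 − 5 = 1; torsion from ∂_1 factors > 1: none. So H_0 = Z.
H_1: b_1 = 12 − 5 − 7 = 0; torsion from ∂_2 factors > 1: none. So H_1 = 0.
H_2: b_2 = 8 − 7 − 0 = 1; torsion from ∂_3 factors > 1: none. So H_2 = Z.

H_0 = Z,  H_1 = 0,  H_2 = Z.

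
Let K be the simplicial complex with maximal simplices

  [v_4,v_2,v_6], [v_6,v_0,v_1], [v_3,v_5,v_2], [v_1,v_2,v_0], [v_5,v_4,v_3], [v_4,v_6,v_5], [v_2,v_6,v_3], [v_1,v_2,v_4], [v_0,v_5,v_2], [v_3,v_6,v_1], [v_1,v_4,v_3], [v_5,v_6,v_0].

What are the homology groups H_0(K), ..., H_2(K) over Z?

H_0 ≅ Z,  H_1 ≅ Z/2,  H_2 = 0.

We work with the vertex ordering v_0 < v_1 < v_2 < v_3 < v_4 < v_5 < v_6. The simplices of K, each written with vertices in increasing order, are:

  0-simplices (7): [v_0], [v_1], [v_2], [v_3], [v_4], [v_5], [v_6]
  1-simplices (18): (18 of them)
  2-simplices (12): (12 of them)

so the chain groups are C_0 ≅ Z^7, C_1 ≅ Z^18, C_2 ≅ Z^12.

The boundary map ∂_1: C_1 → C_0 maps an edge to its endpoints' difference, ∂[p,q] = q − p. For instance
  ∂[v_1,v_3] = [v_3] − [v_1].
This gives a 7×18 integer matrix of rank 6; reducing to Smith normal form yields diagonal entries (1,1,1,1,1,1).

Boundary ∂_2: C_2 → C_1 sends each 2-simplex [p,q,r] to [q,r] − [p,r] + [p,q]. For instance
  ∂[v_0,v_1,v_2] = [v_1,v_2] − [v_0,v_2] + [v_0,v_1],
  ∂[v_1,v_2,v_4] = [v_2,v_4] − [v_1,v_4] + [v_1,v_2].
The 18×12 boundary matrix has rank 12 and Smith normal form diag(1,1,1,1,1,1,1,1,1,1,1,2).

From H_k ≅ ker(∂_k) / im(∂_{k+1}) we obtain:

  H_0: rank C_0 − rank ∂_1 = 7 − 6 = 1, and the invariant factors of ∂_1 are all 1, so H_0 = Z.
  H_1: rank ker ∂_1 − rank ∂_2 = (18 − 6) − 12 = 0, and ∂_2 has invariant factor 2 > 1, so H_1 = Z/2.
  H_2: rank ker ∂_2 − rank ∂_3 = (12 − 12) − 0 = 0, and there is no ∂_3, so H_2 = 0.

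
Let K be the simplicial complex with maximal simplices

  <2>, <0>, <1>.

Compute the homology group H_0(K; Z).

K has 3 vertices.
rank ∂_0 = 0, rank ∂_1 = 0 ⇒ b_0 = 3 − 0 − 0 = 3. So H_0 ≅ Z^3.

H_0 = Z^3.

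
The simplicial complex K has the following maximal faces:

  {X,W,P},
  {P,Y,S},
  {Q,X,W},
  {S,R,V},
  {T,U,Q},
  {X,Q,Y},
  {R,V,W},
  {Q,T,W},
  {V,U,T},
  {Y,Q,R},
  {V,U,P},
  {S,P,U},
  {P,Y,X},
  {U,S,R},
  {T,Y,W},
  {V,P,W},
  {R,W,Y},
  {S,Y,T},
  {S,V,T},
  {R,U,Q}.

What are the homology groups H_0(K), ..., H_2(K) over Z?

H_0 = Z,  H_1 = Z × Z/2,  H_2 = 0.

We work with the vertex ordering P < Q < R < S < T < U < V < W < X < Y. The simplices of K, each written with vertices in increasing order, are:

  0-simplices (10): P, Q, R, S, T, U, V, W, X, Y
  1-simplices (30): PS, PU, PV, PW, PX, PY, QR, QT, QU, QW, QX, QY, RS, RU, RV, RW, RY, ST, SU, SV, SY, TU, TV, TW, TY, UV, VW, WX, WY, XY
  2-simplices (20): PSU, PSY, PUV, PVW, PWX, PXY, QRU, QRY, QTU, QTW, QWX, QXY, RSU, RSV, RVW, RWY, STV, STY, TUV, TWY

giving chain groups C_0 ≅ Z^10, C_1 ≅ Z^30, C_2 ≅ Z^20.

∂_1: C_1 → C_0 maps an edge to its endpoints' difference, ∂[p,q] = q − p. For instance
  ∂SU = U − S.
As a 10×30 matrix over Z this has rank 9, with invariant factors (1,1,1,1,1,1,1,1,1).

The boundary map ∂_2: C_2 → C_1 maps a triangle to the signed sum of its edges. For instance
  ∂PSY = SY − PY + PS,
  ∂PSU = SU − PU + PS.
The 30×20 boundary matrix has rank 20 and Smith normal form diag(1,1,1,1,1,1,1,1,1,1,1,1,1,1,1,1,1,1,1,2).

Reading off H_k = ker ∂_k / im ∂_{k+1}:

  H_0: rank C_0 − rank ∂_1 = 10 − 9 = 1, and the invariant factors of ∂_1 are all 1, so H_0 = Z.
  H_1: rank ker ∂_1 − rank ∂_2 = (30 − 9) − 20 = 1, and ∂_2 has invariant factor 2 > 1, so H_1 = Z × Z/2.
  H_2: rank ker ∂_2 − rank ∂_3 = (20 − 20) − 0 = 0, and there is no ∂_3, so H_2 = 0.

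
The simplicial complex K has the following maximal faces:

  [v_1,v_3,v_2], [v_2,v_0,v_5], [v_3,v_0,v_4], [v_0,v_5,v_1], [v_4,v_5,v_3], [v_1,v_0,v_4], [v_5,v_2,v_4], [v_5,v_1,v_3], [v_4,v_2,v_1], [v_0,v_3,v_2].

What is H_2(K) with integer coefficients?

H_2 ≅ 0.

Take the total order v_0 < v_1 < v_2 < v_3 < v_4 < v_5 on the vertex set. Then K (dimension 2) consists of the simplices:

  0-simplices (6): [v_0], [v_1], [v_2], [v_3], [v_4], [v_5]
  1-simplices (15): (15 of them)
  2-simplices (10): [v_0,v_1,v_4], [v_0,v_1,v_5], [v_0,v_2,v_3], [v_0,v_2,v_5], [v_0,v_3,v_4], [v_1,v_2,v_3], [v_1,v_2,v_4], [v_1,v_3,v_5], [v_2,v_4,v_5], [v_3,v_4,v_5]

so the chain groups are C_0 ≅ Z^6, C_1 ≅ Z^15, C_2 ≅ Z^10.

Boundary ∂_1: C_1 → C_0 maps an edge to its endpoints' difference, ∂[p,q] = q − p.
This gives a 6×15 integer matrix of rank 5; reducing to Smith normal form yields diagonal entries (1,1,1,1,1).

The boundary map ∂_2: C_2 → C_1 acts by ∂[p,q,r] = [q,r] − [p,r] + [p,q]. For instance
  ∂[v_1,v_2,v_3] = [v_2,v_3] − [v_1,v_3] + [v_1,v_2],
  ∂[v_0,v_2,v_3] = [v_2,v_3] − [v_0,v_3] + [v_0,v_2].
This gives a 15×10 integer matrix of rank 10; reducing to Smith normal form yields diagonal entries (1,1,1,1,1,1,1,1,1,2).

Now H_k = ker ∂_k / im ∂_{k+1}, so:

  H_2: rank ker ∂_2 − rank ∂_3 = (10 − 10) − 0 = 0, and there is no ∂_3, so H_2 ≅ 0.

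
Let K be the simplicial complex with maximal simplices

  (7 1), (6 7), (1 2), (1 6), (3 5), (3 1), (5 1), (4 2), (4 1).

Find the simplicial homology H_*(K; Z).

H_0 ≅ Z,  H_1 ≅ Z^3.

K has 7 vertices, 9 edges.
rank ∂_0 = 0, rank ∂_1 = 6 ⇒ b_0 = 7 − 0 − 6 = 1; all invariant factors of ∂_1 are 1 so no torsion. So H_0 ≅ Z.
rank ∂_1 = 6, rank ∂_2 = 0 ⇒ b_1 = 9 − 6 − 0 = 3. So H_1 ≅ Z^3.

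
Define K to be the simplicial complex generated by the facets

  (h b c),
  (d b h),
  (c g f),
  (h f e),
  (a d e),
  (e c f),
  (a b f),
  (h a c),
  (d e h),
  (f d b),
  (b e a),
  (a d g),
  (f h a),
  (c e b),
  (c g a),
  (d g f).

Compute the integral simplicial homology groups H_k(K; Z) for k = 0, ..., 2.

H_0 = Z,  H_1 = Z^2,  H_2 = Z.

Take the total order a < b < c < d < e < f < g < h on the vertex set. Then K (dimension 2) consists of the simplices:

  0-simplices (8): a, b, c, d, e, f, g, h
  1-simplices (24): ab, ac, ad, ae, af, ag, ah, bc, bd, be, bf, bh, ce, cf, cg, ch, de, df, dg, dh, ef, eh, fg, fh
  2-simplices (16): abe, abf, acg, ach, ade, adg, afh, bce, bch, bdf, bdh, cef, cfg, deh, dfg, efh

so the chain groups are C_0 ≅ Z^8, C_1 ≅ Z^24, C_2 ≅ Z^16.

∂_1: C_1 → C_0 sends each edge [p,q] (with p < q) to q − p. For instance
  ∂dg = g − d.
The 8×24 boundary matrix has rank 7 and Smith normal form diag(1,1,1,1,1,1,1).

∂_2: C_2 → C_1 acts by ∂[p,q,r] = [q,r] − [p,r] + [p,q]. For instance
  ∂efh = fh − eh + ef,
  ∂ach = ch − ah + ac.
As a 24×16 matrix over Z this has rank 15, with invariant factors (1,1,1,1,1,1,1,1,1,1,1,1,1,1,1).

Now H_k = ker ∂_k / im ∂_{k+1}, so:

  H_0: rank C_0 − rank ∂_1 = 8 − 7 = 1, and the invariant factors of ∂_1 are all 1, so H_0 ≅ Z.
  H_1: rank ker ∂_1 − rank ∂_2 = (24 − 7) − 15 = 2, and the invariant factors of ∂_2 are all 1, so H_1 ≅ Z^2.
  H_2: rank ker ∂_2 − rank ∂_3 = (16 − 15) − 0 = 1, and there is no ∂_3, so H_2 ≅ Z.

As a check, the Euler characteristic is 8 − 24 + 16 = 0, which agrees with 1 − 2 + 1 = 0.
(K is a triangulation of the torus T^2.)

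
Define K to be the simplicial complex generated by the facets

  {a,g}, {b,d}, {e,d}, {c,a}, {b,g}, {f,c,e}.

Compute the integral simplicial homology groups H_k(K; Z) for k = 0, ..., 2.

Order the vertices as a < b < c < d < e < f < g. Listing each simplex with vertices in this order, K has dimension 2 with simplices:

  0-simplices (7): a, b, c, d, e, f, g
  1-simplices (8): ac, ag, bd, bg, ce, cf, de, ef
  2-simplices (1): cef

Hence C_0 ≅ Z^7, C_1 ≅ Z^8, C_2 ≅ Z^1.

The boundary map ∂_1: C_1 → C_0 sends each edge [p,q] (with p < q) to q − p.
The resulting 7×8 matrix has rank 6, and its Smith normal form has invariant factors (1,1,1,1,1,1).

Boundary ∂_2: C_2 → C_1 acts by ∂[p,q,r] = [q,r] − [p,r] + [p,q]. For instance
  ∂cef = ef − cf + ce.
The 8×1 boundary matrix has rank 1 and Smith normal form diag(1).

From H_k ≅ ker(∂_k) / im(∂_{k+1}) we obtain:

  H_0: rank C_0 − rank ∂_1 = 7 − 6 = 1, and the invariant factors of ∂_1 are all 1, so H_0 = Z.
  H_1: rank ker ∂_1 − rank ∂_2 = (8 − 6) − 1 = 1, and the invariant factors of ∂_2 are all 1, so H_1 = Z.
  H_2: rank ker ∂_2 − rank ∂_3 = (1 − 1) − 0 = 0, and there is no ∂_3, so H_2 = 0.

H_0 = Z,  H_1 = Z,  H_2 = 0.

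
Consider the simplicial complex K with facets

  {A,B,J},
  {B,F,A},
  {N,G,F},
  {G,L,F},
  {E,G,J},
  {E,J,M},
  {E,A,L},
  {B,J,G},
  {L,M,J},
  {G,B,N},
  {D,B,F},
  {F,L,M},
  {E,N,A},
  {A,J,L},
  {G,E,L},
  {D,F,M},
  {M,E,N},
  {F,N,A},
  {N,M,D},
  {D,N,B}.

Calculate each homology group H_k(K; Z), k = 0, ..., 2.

We work with the vertex ordering A < B < D < E < F < G < J < L < M < N. The simplices of K, each written with vertices in increasing order, are:

  0-simplices (10): A, B, D, E, F, G, J, L, M, N
  1-simplices (30): AB, AE, AF, AJ, AL, AN, BD, BF, BG, BJ, BN, DF, DM, DN, EG, EJ, EL, EM, EN, FG, FL, FM, FN, GJ, GL, GN, JL, JM, LM, MN
  2-simplices (20): ABF, ABJ, AEL, AEN, AFN, AJL, BDF, BDN, BGJ, BGN, DFM, DMN, EGJ, EGL, EJM, EMN, FGL, FGN, FLM, JLM

Hence C_0 ≅ Z^10, C_1 ≅ Z^30, C_2 ≅ Z^20.

The boundary map ∂_1: C_1 → C_0 sends each edge [p,q] (with p < q) to q − p.
The resulting 10×30 matrix has rank 9, and its Smith normal form has invariant factors (1,1,1,1,1,1,1,1,1).

∂_2: C_2 → C_1 maps a triangle to the signed sum of its edges. For instance
  ∂EGJ = GJ − EJ + EG,
  ∂AJL = JL − AL + AJ.
The 30×20 boundary matrix has rank 20 and Smith normal form diag(1,1,1,1,1,1,1,1,1,1,1,1,1,1,1,1,1,1,1,2).

From H_k ≅ ker(∂_k) / im(∂_{k+1}) we obtain:

  H_0: rank C_0 − rank ∂_1 = 10 − 9 = 1, and the invariant factors of ∂_1 are all 1, so H_0 = Z.
  H_1: rank ker ∂_1 − rank ∂_2 = (30 − 9) − 20 = 1, and ∂_2 has invariant factor 2 > 1, so H_1 = Z ⊕ Z_2.
  H_2: rank ker ∂_2 − rank ∂_3 = (20 − 20) − 0 = 0, and there is no ∂_3, so H_2 = 0.

As a check, the Euler characteristic is 10 − 30 + 20 = 0, which agrees with 1 − 1 + 0 = 0.

H_0 = Z,  H_1 = Z ⊕ Z_2,  H_2 = 0.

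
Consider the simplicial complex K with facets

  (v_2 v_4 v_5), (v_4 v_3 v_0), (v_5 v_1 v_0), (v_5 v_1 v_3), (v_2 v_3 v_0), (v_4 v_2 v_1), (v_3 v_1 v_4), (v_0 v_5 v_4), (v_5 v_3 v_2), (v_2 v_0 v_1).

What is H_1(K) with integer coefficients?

Fix the vertex order v_0 < v_1 < v_2 < v_3 < v_4 < v_5 and write every simplex with vertices in increasing order. Then dim K = 2 and the simplices of K are:

  0-simplices (6): [v_0], [v_1], [v_2], [v_3], [v_4], [v_5]
  1-simplices (15): (15 of them)
  2-simplices (10): [v_0,v_1,v_2], [v_0,v_1,v_5], [v_0,v_2,v_3], [v_0,v_3,v_4], [v_0,v_4,v_5], [v_1,v_2,v_4], [v_1,v_3,v_4], [v_1,v_3,v_5], [v_2,v_3,v_5], [v_2,v_4,v_5]

so the chain groups are C_0 ≅ Z^6, C_1 ≅ Z^15, C_2 ≅ Z^10.

Boundary ∂_1: C_1 → C_0 maps an edge to its endpoints' difference, ∂[p,q] = q − p.
The 6×15 boundary matrix has rank 5 and Smith normal form diag(1,1,1,1,1).

The boundary map ∂_2: C_2 → C_1 maps a triangle to the signed sum of its edges. For instance
  ∂[v_1,v_3,v_5] = [v_3,v_5] − [v_1,v_5] + [v_1,v_3],
  ∂[v_0,v_4,v_5] = [v_4,v_5] − [v_0,v_5] + [v_0,v_4].
As a 15×10 matrix over Z this has rank 10, with invariant factors (1,1,1,1,1,1,1,1,1,2).

From H_k ≅ ker(∂_k) / im(∂_{k+1}) we obtain:

  H_1: rank ker ∂_1 − rank ∂_2 = (15 − 5) − 10 = 0, and ∂_2 has invariant factor 2 > 1, so H_1 ≅ Z/2.

H_1 ≅ Z/2.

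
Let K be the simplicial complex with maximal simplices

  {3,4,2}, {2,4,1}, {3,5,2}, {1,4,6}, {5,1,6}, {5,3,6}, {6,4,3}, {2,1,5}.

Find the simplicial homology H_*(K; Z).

H_0 ≅ Z,  H_1 = 0,  H_2 ≅ Z.

Order the vertices as 1 < 2 < 3 < 4 < 5 < 6. Listing each simplex with vertices in this order, K has dimension 2 with simplices:

  0-simplices (6): [1], [2], [3], [4], [5], [6]
  1-simplices (12): [1,2], [1,4], [1,5], [1,6], [2,3], [2,4], [2,5], [3,4], [3,5], [3,6], [4,6], [5,6]
  2-simplices (8): [1,2,4], [1,2,5], [1,4,6], [1,5,6], [2,3,4], [2,3,5], [3,4,6], [3,5,6]

so the chain groups are C_0 ≅ Z^6, C_1 ≅ Z^12, C_2 ≅ Z^8.

Boundary ∂_1: C_1 → C_0 sends each edge [p,q] (with p < q) to q − p.
The resulting 6×12 matrix has rank 5, and its Smith normal form has invariant factors (1,1,1,1,1).

The boundary map ∂_2: C_2 → C_1 sends each 2-simplex [p,q,r] to [q,r] − [p,r] + [p,q]. For instance
  ∂[3,5,6] = [5,6] − [3,6] + [3,5],
  ∂[1,2,5] = [2,5] − [1,5] + [1,2].
This gives a 12×8 integer matrix of rank 7; reducing to Smith normal form yields diagonal entries (1,1,1,1,1,1,1).

Now H_k = ker ∂_k / im ∂_{k+1}, so:

  H_0: rank C_0 − rank ∂_1 = 6 − 5 = 1, and the invariant factors of ∂_1 are all 1, so H_0 = Z.
  H_1: rank ker ∂_1 − rank ∂_2 = (12 − 5) − 7 = 0, and the invariant factors of ∂_2 are all 1, so H_1 = 0.
  H_2: rank ker ∂_2 − rank ∂_3 = (8 − 7) − 0 = 1, and there is no ∂_3, so H_2 = Z.

(K is a triangulation of the 2-sphere S^2.)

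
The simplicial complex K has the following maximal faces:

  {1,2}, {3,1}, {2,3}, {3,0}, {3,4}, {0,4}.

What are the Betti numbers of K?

K has 5 vertices, 6 edges.
rank ∂_0 = 0, rank ∂_1 = 4 ⇒ b_0 = 5 − 0 − 4 = 1; all invariant factors of ∂_1 are 1 so no torsion. So H_0 = Z.
rank ∂_1 = 4, rank ∂_2 = 0 ⇒ b_1 = 6 − 4 − 0 = 2. So H_1 = Z^2.

b_0 = 1, b_1 = 2.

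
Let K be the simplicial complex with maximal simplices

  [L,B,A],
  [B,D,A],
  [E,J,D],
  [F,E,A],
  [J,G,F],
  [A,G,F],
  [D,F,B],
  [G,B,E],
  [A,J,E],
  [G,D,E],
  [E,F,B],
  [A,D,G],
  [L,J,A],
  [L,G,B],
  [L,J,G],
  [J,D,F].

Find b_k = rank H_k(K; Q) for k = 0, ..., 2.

b_0 = 1, b_1 = 2, b_2 = 1.

Take the total order A < B < D < E < F < G < J < L on the vertex set. Then K (dimension 2) consists of the simplices:

  0-simplices (8): A, B, D, E, F, G, J, L
  1-simplices (24): AB, AD, AE, AF, AG, AJ, AL, BD, BE, BF, BG, BL, DE, DF, DG, DJ, EF, EG, EJ, FG, FJ, GJ, GL, JL
  2-simplices (16): ABD, ABL, ADG, AEF, AEJ, AFG, AJL, BDF, BEF, BEG, BGL, DEG, DEJ, DFJ, FGJ, GJL

Hence C_0 ≅ Z^8, C_1 ≅ Z^24, C_2 ≅ Z^16.

Boundary ∂_1: C_1 → C_0 maps an edge to its endpoints' difference, ∂[p,q] = q − p.
As a 8×24 matrix over Z this has rank 7, with invariant factors (1,1,1,1,1,1,1).

Boundary ∂_2: C_2 → C_1 sends each 2-simplex [p,q,r] to [q,r] − [p,r] + [p,q]. For instance
  ∂AFG = FG − AG + AF,
  ∂ABD = BD − AD + AB.
This gives a 24×16 integer matrix of rank 15; reducing to Smith normal form yields diagonal entries (1,1,1,1,1,1,1,1,1,1,1,1,1,1,1).

From H_k ≅ ker(∂_k) / im(∂_{k+1}) we obtain:

  H_0: rank C_0 − rank ∂_1 = 8 − 7 = 1, and the invariant factors of ∂_1 are all 1, so H_0 ≅ Z.
  H_1: rank ker ∂_1 − rank ∂_2 = (24 − 7) − 15 = 2, and the invariant factors of ∂_2 are all 1, so H_1 ≅ Z^2.
  H_2: rank ker ∂_2 − rank ∂_3 = (16 − 15) − 0 = 1, and there is no ∂_3, so H_2 ≅ Z.

Hence the Betti numbers are b_0 = 1, b_1 = 2, b_2 = 1.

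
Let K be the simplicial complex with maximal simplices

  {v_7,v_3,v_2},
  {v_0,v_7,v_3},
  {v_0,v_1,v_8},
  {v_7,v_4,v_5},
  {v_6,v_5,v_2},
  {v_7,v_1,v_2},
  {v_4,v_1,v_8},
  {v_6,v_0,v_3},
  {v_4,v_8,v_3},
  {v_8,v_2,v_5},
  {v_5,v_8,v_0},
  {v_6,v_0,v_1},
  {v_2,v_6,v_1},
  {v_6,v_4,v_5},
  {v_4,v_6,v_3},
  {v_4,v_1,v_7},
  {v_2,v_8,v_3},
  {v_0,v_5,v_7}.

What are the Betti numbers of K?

b_0 = 1, b_1 = 2, b_2 = 1.

Take the total order v_0 < v_1 < v_2 < v_3 < v_4 < v_5 < v_6 < v_7 < v_8 on the vertex set. Then K (dimension 2) consists of the simplices:

  0-simplices (9): [v_0], [v_1], [v_2], [v_3], [v_4], [v_5], [v_6], [v_7], [v_8]
  1-simplices (27): (27 of them)
  2-simplices (18): (18 of them)

so the chain groups are C_0 ≅ Z^9, C_1 ≅ Z^27, C_2 ≅ Z^18.

∂_1: C_1 → C_0 is given by ∂[p,q] = [q] − [p].
The 9×27 boundary matrix has rank 8 and Smith normal form diag(1,1,1,1,1,1,1,1).

∂_2: C_2 → C_1 maps a triangle to the signed sum of its edges. For instance
  ∂[v_0,v_5,v_7] = [v_5,v_7] − [v_0,v_7] + [v_0,v_5],
  ∂[v_4,v_5,v_6] = [v_5,v_6] − [v_4,v_6] + [v_4,v_5].
The resulting 27×18 matrix has rank 17, and its Smith normal form has invariant factors (1,1,1,1,1,1,1,1,1,1,1,1,1,1,1,1,1).

From H_k ≅ ker(∂_k) / im(∂_{k+1}) we obtain:

  H_0: rank C_0 − rank ∂_1 = 9 − 8 = 1, and the invariant factors of ∂_1 are all 1, so H_0 = Z.
  H_1: rank ker ∂_1 − rank ∂_2 = (27 − 8) − 17 = 2, and the invariant factors of ∂_2 are all 1, so H_1 = Z^2.
  H_2: rank ker ∂_2 − rank ∂_3 = (18 − 17) − 0 = 1, and there is no ∂_3, so H_2 = Z.

Hence the Betti numbers are b_0 = 1, b_1 = 2, b_2 = 1.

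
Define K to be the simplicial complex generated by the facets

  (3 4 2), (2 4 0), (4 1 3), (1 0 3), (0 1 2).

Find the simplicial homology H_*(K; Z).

We work with the vertex ordering 0 < 1 < 2 < 3 < 4. The simplices of K, each written with vertices in increasing order, are:

  0-simplices (5): [0], [1], [2], [3], [4]
  1-simplices (10): [0,1], [0,2], [0,3], [0,4], [1,2], [1,3], [1,4], [2,3], [2,4], [3,4]
  2-simplices (5): [0,1,2], [0,1,3], [0,2,4], [1,3,4], [2,3,4]

Hence C_0 ≅ Z^5, C_1 ≅ Z^10, C_2 ≅ Z^5.

∂_1: C_1 → C_0 is given by ∂[p,q] = [q] − [p].
The resulting 5×10 matrix has rank 4, and its Smith normal form has invariant factors (1,1,1,1).

The boundary map ∂_2: C_2 → C_1 acts by ∂[p,q,r] = [q,r] − [p,r] + [p,q]. For instance
  ∂[1,3,4] = [3,4] − [1,4] + [1,3],
  ∂[0,1,3] = [1,3] − [0,3] + [0,1].
This gives a 10×5 integer matrix of rank 5; reducing to Smith normal form yields diagonal entries (1,1,1,1,1).

Now H_k = ker ∂_k / im ∂_{k+1}, so:

  H_0: rank C_0 − rank ∂_1 = 5 − 4 = 1, and the invariant factors of ∂_1 are all 1, so H_0 = Z.
  H_1: rank ker ∂_1 − rank ∂_2 = (10 − 4) − 5 = 1, and the invariant factors of ∂_2 are all 1, so H_1 = Z.
  H_2: rank ker ∂_2 − rank ∂_3 = (5 − 5) − 0 = 0, and there is no ∂_3, so H_2 = 0.

H_0 = Z,  H_1 = Z,  H_2 = 0.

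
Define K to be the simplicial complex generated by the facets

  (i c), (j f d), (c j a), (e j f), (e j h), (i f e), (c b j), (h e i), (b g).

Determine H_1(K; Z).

Order the vertices as a < b < c < d < e < f < g < h < i < j. Listing each simplex with vertices in this order, K has dimension 2 with simplices:

  0-simplices (10): a, b, c, d, e, f, g, h, i, j
  1-simplices (17): ac, aj, bc, bg, bj, ci, cj, df, dj, ef, eh, ei, ej, fi, fj, hi, hj
  2-simplices (7): acj, bcj, dfj, efi, efj, ehi, ehj

Hence C_0 ≅ Z^10, C_1 ≅ Z^17, C_2 ≅ Z^7.

The boundary map ∂_1: C_1 → C_0 sends each edge [p,q] (with p < q) to q − p.
This gives a 10×17 integer matrix of rank 9; reducing to Smith normal form yields diagonal entries (1,1,1,1,1,1,1,1,1).

The boundary map ∂_2: C_2 → C_1 sends each 2-simplex [p,q,r] to [q,r] − [p,r] + [p,q]. For instance
  ∂ehj = hj − ej + eh,
  ∂dfj = fj − dj + df.
The resulting 17×7 matrix has rank 7, and its Smith normal form has invariant factors (1,1,1,1,1,1,1).

Reading off H_k = ker ∂_k / im ∂_{k+1}:

  H_1: rank ker ∂_1 − rank ∂_2 = (17 − 9) − 7 = 1, and the invariant factors of ∂_2 are all 1, so H_1 = Z.

H_1 ≅ Z.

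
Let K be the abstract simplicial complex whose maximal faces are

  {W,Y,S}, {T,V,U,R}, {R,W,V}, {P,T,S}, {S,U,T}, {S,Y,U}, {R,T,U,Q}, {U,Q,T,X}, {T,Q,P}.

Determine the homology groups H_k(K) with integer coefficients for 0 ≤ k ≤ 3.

We work with the vertex ordering P < Q < R < S < T < U < V < W < X < Y. The simplices of K, each written with vertices in increasing order, are:

  0-simplices (10): P, Q, R, S, T, U, V, W, X, Y
  1-simplices (23): PQ, PS, PT, QR, QT, QU, QX, RT, RU, RV, RW, ST, SU, SW, SY, TU, TV, TX, UV, UX, UY, VW, WY
  2-simplices (16): PQT, PST, QRT, QRU, QTU, QTX, QUX, RTU, RTV, RUV, RVW, STU, SUY, SWY, TUV, TUX
  3-simplices (3): QRTU, QTUX, RTUV

giving chain groups C_0 ≅ Z^10, C_1 ≅ Z^23, C_2 ≅ Z^16, C_3 ≅ Z^3.

Boundary ∂_1: C_1 → C_0 maps an edge to its endpoints' difference, ∂[p,q] = q − p. For instance
  ∂UV = V − U.
This gives a 10×23 integer matrix of rank 9; reducing to Smith normal form yields diagonal entries (1,1,1,1,1,1,1,1,1).

The boundary map ∂_2: C_2 → C_1 sends each 2-simplex [p,q,r] to [q,r] − [p,r] + [p,q]. For instance
  ∂QTX = TX − QX + QT,
  ∂RTU = TU − RU + RT.
The 23×16 boundary matrix has rank 13 and Smith normal form diag(1,1,1,1,1,1,1,1,1,1,1,1,1).

∂_3: C_3 → C_2 sends each 3-simplex σ to the alternating sum Σ_i (−1)^i (σ with its i-th vertex removed). For instance
  ∂QTUX = TUX − QUX + QTX − QTU,
  ∂RTUV = TUV − RUV + RTV − RTU.
As a 16×3 matrix over Z this has rank 3, with invariant factors (1,1,1).

From H_k ≅ ker(∂_k) / im(∂_{k+1}) we obtain:

  H_0: rank C_0 − rank ∂_1 = 10 − 9 = 1, and the invariant factors of ∂_1 are all 1, so H_0 ≅ Z.
  H_1: rank ker ∂_1 − rank ∂_2 = (23 − 9) − 13 = 1, and the invariant factors of ∂_2 are all 1, so H_1 ≅ Z.
  H_2: rank ker ∂_2 − rank ∂_3 = (16 − 13) − 3 = 0, and the invariant factors of ∂_3 are all 1, so H_2 ≅ 0.
  H_3: rank ker ∂_3 − rank ∂_4 = (3 − 3) − 0 = 0, and there is no ∂_4, so H_3 ≅ 0.

As a check, the Euler characteristic is 10 − 23 + 16 − 3 = 0, which agrees with 1 − 1 + 0 − 0 = 0.

H_0 = Z,  H_1 = Z,  H_2 = 0,  H_3 = 0.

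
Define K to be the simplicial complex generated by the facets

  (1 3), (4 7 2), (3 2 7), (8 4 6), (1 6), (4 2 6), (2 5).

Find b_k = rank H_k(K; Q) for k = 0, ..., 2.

Order the vertices as 1 < 2 < 3 < 4 < 5 < 6 < 7 < 8. Listing each simplex with vertices in this order, K has dimension 2 with simplices:

  0-simplices (8): [1], [2], [3], [4], [5], [6], [7], [8]
  1-simplices (12): [1,3], [1,6], [2,3], [2,4], [2,5], [2,6], [2,7], [3,7], [4,6], [4,7], [4,8], [6,8]
  2-simplices (4): [2,3,7], [2,4,6], [2,4,7], [4,6,8]

giving chain groups C_0 ≅ Z^8, C_1 ≅ Z^12, C_2 ≅ Z^4.

The boundary map ∂_1: C_1 → C_0 is given by ∂[p,q] = [q] − [p]. For instance
  ∂[2,7] = [7] − [2].
This gives a 8×12 integer matrix of rank 7; reducing to Smith normal form yields diagonal entries (1,1,1,1,1,1,1).

Boundary ∂_2: C_2 → C_1 maps a triangle to the signed sum of its edges. For instance
  ∂[2,3,7] = [3,7] − [2,7] + [2,3],
  ∂[2,4,6] = [4,6] − [2,6] + [2,4].
This gives a 12×4 integer matrix of rank 4; reducing to Smith normal form yields diagonal entries (1,1,1,1).

Computing H_k = (kernel of ∂_k) / (image of ∂_{k+1}):

  H_0: rank C_0 − rank ∂_1 = 8 − 7 = 1, and the invariant factors of ∂_1 are all 1, so H_0 ≅ Z.
  H_1: rank ker ∂_1 − rank ∂_2 = (12 − 7) − 4 = 1, and the invariant factors of ∂_2 are all 1, so H_1 ≅ Z.
  H_2: rank ker ∂_2 − rank ∂_3 = (4 − 4) − 0 = 0, and there is no ∂_3, so H_2 ≅ 0.

As a check, the Euler characteristic is 8 − 12 + 4 = 0, which agrees with 1 − 1 + 0 = 0.

Hence the Betti numbers are b_0 = 1, b_1 = 1, b_2 = 0.

b_0 = 1, b_1 = 1, b_2 = 0.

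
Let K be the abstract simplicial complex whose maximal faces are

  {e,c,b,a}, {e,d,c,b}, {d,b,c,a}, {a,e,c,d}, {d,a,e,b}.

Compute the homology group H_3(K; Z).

H_3 ≅ Z.

Take the total order a < b < c < d < e on the vertex set. Then K (dimension 3) consists of the simplices:

  0-simplices (5): a, b, c, d, e
  1-simplices (10): ab, ac, ad, ae, bc, bd, be, cd, ce, de
  2-simplices (10): abc, abd, abe, acd, ace, ade, bcd, bce, bde, cde
  3-simplices (5): abcd, abce, abde, acde, bcde

Hence C_0 ≅ Z^5, C_1 ≅ Z^10, C_2 ≅ Z^10, C_3 ≅ Z^5.

∂_1: C_1 → C_0 maps an edge to its endpoints' difference, ∂[p,q] = q − p.
This gives a 5×10 integer matrix of rank 4; reducing to Smith normal form yields diagonal entries (1,1,1,1).

Boundary ∂_2: C_2 → C_1 acts by ∂[p,q,r] = [q,r] − [p,r] + [p,q]. For instance
  ∂ade = de − ae + ad,
  ∂abd = bd − ad + ab.
The resulting 10×10 matrix has rank 6, and its Smith normal form has invariant factors (1,1,1,1,1,1).

Boundary ∂_3: C_3 → C_2 sends each 3-simplex σ to the alternating sum Σ_i (−1)^i (σ with its i-th vertex removed). For instance
  ∂abde = bde − ade + abe − abd,
  ∂abcd = bcd − acd + abd − abc.
The resulting 10×5 matrix has rank 4, and its Smith normal form has invariant factors (1,1,1,1).

Now H_k = ker ∂_k / im ∂_{k+1}, so:

  H_3: rank ker ∂_3 − rank ∂_4 = (5 − 4) − 0 = 1, and there is no ∂_4, so H_3 ≅ Z.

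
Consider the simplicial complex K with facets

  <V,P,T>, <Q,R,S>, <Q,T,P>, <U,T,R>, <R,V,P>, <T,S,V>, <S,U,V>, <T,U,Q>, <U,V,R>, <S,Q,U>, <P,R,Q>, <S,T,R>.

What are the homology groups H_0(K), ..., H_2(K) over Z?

Order the vertices as P < Q < R < S < T < U < V. Listing each simplex with vertices in this order, K has dimension 2 with simplices:

  0-simplices (7): P, Q, R, S, T, U, V
  1-simplices (18): PQ, PR, PT, PV, QR, QS, QT, QU, RS, RT, RU, RV, ST, SU, SV, TU, TV, UV
  2-simplices (12): PQR, PQT, PRV, PTV, QRS, QSU, QTU, RST, RTU, RUV, STV, SUV

Hence C_0 ≅ Z^7, C_1 ≅ Z^18, C_2 ≅ Z^12.

Boundary ∂_1: C_1 → C_0 is given by ∂[p,q] = [q] − [p]. For instance
  ∂QT = T − Q.
The 7×18 boundary matrix has rank 6 and Smith normal form diag(1,1,1,1,1,1).

The boundary map ∂_2: C_2 → C_1 sends each 2-simplex [p,q,r] to [q,r] − [p,r] + [p,q]. For instance
  ∂PTV = TV − PV + PT,
  ∂QTU = TU − QU + QT.
This gives a 18×12 integer matrix of rank 12; reducing to Smith normal form yields diagonal entries (1,1,1,1,1,1,1,1,1,1,1,2).

Reading off H_k = ker ∂_k / im ∂_{k+1}:

  H_0: rank C_0 − rank ∂_1 = 7 − 6 = 1, and the invariant factors of ∂_1 are all 1, so H_0 = Z.
  H_1: rank ker ∂_1 − rank ∂_2 = (18 − 6) − 12 = 0, and ∂_2 has invariant factor 2 > 1, so H_1 = Z/2Z.
  H_2: rank ker ∂_2 − rank ∂_3 = (12 − 12) − 0 = 0, and there is no ∂_3, so H_2 = 0.

As a check, the Euler characteristic is 7 − 18 + 12 = 1, which agrees with 1 − 0 + 0 = 1.
(K is a triangulation of the real projective plane RP^2.)

H_0 = Z,  H_1 = Z/2Z,  H_2 = 0.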